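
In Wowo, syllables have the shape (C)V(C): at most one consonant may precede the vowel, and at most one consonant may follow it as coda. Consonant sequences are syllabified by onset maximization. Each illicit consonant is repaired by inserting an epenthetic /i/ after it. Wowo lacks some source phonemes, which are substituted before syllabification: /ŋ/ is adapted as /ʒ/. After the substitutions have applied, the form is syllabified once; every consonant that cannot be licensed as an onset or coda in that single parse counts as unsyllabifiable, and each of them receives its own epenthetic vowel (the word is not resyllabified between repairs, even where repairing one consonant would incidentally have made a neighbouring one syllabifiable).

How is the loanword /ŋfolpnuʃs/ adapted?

Substitution: /ŋ/ → /ʒ/, giving /ʒfolpnuʃs/.
Syllabifying with onset maximization leaves /ʒ/, /p/, /s/ stranded (at most one coda consonant is licensed; onsets are limited to one consonant).
Each unlicensed consonant becomes the onset of a new syllable: /ʒ/ → /ʒi/, /p/ → /pi/, /s/ → /si/.

ʒifolpinuʃsi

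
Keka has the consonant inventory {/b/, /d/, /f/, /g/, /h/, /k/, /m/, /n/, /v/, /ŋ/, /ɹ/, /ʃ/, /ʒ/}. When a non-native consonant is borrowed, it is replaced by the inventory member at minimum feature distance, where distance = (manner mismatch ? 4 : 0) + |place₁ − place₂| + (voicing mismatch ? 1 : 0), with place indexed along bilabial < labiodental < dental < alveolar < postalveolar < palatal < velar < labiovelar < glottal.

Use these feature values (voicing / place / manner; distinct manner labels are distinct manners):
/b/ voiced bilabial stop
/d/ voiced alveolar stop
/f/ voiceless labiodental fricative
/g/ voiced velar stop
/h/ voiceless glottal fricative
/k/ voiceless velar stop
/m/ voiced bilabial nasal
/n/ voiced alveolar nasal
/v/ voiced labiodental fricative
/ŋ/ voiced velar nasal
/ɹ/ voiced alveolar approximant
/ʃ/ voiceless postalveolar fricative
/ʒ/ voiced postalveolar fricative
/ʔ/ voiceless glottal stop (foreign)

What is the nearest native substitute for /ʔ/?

k

/k/ is closest: same manner (stop), place distance 2 (glottal→velar), same voicing; total 2. Next closest is /g/ at distance 3.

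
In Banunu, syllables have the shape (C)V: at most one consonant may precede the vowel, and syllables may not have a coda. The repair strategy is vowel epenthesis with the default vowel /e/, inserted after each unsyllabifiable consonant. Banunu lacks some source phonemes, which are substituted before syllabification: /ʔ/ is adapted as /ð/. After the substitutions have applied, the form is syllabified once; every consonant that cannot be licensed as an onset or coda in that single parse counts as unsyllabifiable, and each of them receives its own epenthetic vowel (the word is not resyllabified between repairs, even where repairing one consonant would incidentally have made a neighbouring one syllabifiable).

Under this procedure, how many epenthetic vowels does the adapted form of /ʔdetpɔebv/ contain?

After substitution the input is /ðdetpɔebv/.
The unsyllabifiable consonants are /ð/, /t/, /b/, /v/; each receives one epenthetic vowel.

4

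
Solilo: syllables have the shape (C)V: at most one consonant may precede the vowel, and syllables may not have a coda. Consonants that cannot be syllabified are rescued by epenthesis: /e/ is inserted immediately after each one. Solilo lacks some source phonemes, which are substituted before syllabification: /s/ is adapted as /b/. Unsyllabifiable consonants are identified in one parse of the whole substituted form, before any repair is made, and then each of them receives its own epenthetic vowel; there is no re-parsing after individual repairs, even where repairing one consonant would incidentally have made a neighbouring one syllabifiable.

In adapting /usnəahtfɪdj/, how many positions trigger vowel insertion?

After substitution the input is /ubnəahtfɪdj/.
The unsyllabifiable consonants are /b/, /h/, /t/, /d/, /j/; each receives one epenthetic vowel.

5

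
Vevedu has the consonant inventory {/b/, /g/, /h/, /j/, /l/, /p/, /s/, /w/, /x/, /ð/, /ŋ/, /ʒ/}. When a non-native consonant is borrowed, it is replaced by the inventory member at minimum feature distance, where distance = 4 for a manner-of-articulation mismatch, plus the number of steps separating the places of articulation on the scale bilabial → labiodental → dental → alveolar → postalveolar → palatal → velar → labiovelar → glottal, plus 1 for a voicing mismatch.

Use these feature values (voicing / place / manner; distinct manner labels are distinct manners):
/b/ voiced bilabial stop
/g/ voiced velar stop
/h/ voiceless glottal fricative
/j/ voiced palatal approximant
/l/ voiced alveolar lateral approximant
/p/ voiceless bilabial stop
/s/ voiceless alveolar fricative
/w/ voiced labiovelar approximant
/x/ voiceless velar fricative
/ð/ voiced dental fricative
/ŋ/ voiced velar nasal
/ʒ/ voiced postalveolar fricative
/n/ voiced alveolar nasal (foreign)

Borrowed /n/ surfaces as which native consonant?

ŋ

/ŋ/ is closest: same manner (nasal), place distance 3 (alveolar→velar), same voicing; total 3. Next closest is /l/ at distance 4.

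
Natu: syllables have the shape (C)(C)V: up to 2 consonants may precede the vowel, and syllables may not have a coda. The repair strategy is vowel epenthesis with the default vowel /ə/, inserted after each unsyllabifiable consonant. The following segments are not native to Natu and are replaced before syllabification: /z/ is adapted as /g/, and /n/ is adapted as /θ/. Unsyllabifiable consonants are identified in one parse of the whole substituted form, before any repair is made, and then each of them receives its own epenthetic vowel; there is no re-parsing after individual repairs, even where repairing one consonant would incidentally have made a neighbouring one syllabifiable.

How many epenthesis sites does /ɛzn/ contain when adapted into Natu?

After substitution the input is /ɛgθ/.
The unsyllabifiable consonants are /g/, /θ/; each receives one epenthetic vowel.

2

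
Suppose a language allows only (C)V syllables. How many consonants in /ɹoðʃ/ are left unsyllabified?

2

The consonants /ð/, /ʃ/ cannot be parsed into a legal (C)V syllable (no codas are permitted; onsets are limited to one consonant).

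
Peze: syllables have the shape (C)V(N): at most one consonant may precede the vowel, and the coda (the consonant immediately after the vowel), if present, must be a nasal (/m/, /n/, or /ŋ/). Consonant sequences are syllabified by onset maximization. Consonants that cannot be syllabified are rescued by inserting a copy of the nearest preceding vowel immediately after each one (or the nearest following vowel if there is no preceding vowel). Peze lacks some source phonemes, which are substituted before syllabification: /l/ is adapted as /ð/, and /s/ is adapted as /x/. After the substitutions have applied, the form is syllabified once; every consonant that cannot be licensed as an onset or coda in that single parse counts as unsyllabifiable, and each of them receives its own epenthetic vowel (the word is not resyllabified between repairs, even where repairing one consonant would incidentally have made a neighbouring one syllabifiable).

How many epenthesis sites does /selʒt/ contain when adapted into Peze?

3

After substitution the input is /xeðʒt/.
The unsyllabifiable consonants are /ð/, /ʒ/, /t/; each receives one epenthetic vowel.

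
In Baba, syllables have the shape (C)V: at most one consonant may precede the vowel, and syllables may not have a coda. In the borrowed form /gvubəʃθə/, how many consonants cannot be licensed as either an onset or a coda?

Under (C)V, the unsyllabifiable consonants are /g/, /ʃ/ (no codas are permitted; onsets are limited to one consonant).

2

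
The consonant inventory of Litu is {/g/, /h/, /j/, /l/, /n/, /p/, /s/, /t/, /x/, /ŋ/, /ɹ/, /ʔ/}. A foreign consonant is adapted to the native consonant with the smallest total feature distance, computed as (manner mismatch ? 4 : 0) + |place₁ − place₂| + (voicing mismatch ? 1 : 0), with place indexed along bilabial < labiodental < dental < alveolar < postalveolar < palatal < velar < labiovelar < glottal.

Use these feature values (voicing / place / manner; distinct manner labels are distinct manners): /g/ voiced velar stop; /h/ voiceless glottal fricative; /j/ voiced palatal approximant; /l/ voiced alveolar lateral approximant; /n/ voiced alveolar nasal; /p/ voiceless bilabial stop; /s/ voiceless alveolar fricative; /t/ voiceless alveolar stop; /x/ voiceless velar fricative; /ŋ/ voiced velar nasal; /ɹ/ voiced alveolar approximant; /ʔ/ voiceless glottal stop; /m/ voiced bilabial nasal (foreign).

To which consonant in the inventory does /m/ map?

/n/ is closest: same manner (nasal), place distance 3 (bilabial→alveolar), same voicing; total 3. Next closest is /p/ at distance 5.

n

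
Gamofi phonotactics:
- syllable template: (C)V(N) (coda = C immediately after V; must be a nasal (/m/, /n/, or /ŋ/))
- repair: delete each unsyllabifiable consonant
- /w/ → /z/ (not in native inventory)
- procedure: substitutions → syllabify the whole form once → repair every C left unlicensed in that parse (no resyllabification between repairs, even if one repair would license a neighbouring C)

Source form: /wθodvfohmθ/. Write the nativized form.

Substitution: /w/ → /z/, giving /zθodvfohmθ/.
Syllabifying with onset maximization leaves /z/, /d/, /v/, /h/, /m/, /θ/ stranded (only a nasal (/m/, /n/, or /ŋ/) is licensed in coda position; onsets are limited to one consonant).
Each unlicensed consonant is deleted: /z/, /d/, /v/, /h/, /m/, /θ/.

θofo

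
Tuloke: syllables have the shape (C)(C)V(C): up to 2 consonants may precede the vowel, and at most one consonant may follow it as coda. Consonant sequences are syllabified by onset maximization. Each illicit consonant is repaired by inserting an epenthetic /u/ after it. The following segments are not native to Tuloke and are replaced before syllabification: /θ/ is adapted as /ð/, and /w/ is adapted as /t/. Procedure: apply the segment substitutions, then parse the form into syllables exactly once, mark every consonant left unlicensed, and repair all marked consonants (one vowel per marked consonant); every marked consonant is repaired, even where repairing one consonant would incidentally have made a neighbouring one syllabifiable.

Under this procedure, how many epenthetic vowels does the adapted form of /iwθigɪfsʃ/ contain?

2

After substitution the input is /itðigɪfsʃ/.
The unsyllabifiable consonants are /s/, /ʃ/; each receives one epenthetic vowel.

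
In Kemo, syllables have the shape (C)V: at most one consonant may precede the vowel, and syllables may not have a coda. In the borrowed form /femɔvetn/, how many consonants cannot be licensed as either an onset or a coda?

Syllabifying with onset maximization leaves /t/, /n/ stranded (no codas are permitted; onsets are limited to one consonant).

2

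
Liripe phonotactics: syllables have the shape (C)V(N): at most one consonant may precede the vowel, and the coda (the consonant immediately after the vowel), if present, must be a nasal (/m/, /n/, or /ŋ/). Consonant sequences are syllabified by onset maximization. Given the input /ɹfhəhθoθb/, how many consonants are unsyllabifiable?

Under (C)V(N), the unsyllabifiable consonants are /ɹ/, /f/, /h/, /θ/, /b/ (only a nasal (/m/, /n/, or /ŋ/) is licensed in coda position; onsets are limited to one consonant).

5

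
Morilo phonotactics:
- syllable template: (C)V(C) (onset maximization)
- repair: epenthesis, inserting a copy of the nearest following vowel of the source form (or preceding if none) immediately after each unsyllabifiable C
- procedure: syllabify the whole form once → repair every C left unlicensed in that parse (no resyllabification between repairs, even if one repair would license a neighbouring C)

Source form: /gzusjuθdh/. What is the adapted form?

guzusjuθduhu

The consonants /g/, /d/, /h/ cannot be parsed into a legal (C)V(C) syllable (at most one coda consonant is licensed; onsets are limited to one consonant).
Each unlicensed consonant becomes the onset of a new syllable: /g/ → /gu/, /d/ → /du/, /h/ → /hu/.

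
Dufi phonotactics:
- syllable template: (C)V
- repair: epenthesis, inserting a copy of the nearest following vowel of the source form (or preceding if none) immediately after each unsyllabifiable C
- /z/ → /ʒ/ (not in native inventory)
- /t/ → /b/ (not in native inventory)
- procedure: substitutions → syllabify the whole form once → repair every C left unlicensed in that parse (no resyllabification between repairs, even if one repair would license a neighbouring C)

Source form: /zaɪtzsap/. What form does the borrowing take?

ʒaɪbaʒasapa

Substitution: /z/ → /ʒ/, /t/ → /b/, giving /ʒaɪbʒsap/.
Syllabifying with onset maximization leaves /b/, /ʒ/, /p/ stranded (no codas are permitted; onsets are limited to one consonant).
Epenthesis after each stranded consonant: /b/ → /ba/, /ʒ/ → /ʒa/, /p/ → /pa/.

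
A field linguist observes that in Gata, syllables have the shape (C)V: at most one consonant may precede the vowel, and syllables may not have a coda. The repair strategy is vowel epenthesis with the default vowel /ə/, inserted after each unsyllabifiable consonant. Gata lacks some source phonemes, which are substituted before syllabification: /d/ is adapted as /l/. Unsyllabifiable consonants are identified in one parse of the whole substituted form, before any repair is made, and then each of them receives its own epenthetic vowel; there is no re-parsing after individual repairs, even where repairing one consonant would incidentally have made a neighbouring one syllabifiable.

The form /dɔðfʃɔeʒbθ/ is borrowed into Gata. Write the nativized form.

lɔðəfəʃɔeʒəbəθə

Substitution: /d/ → /l/, giving /lɔðfʃɔeʒbθ/.
The consonants /ð/, /f/, /ʒ/, /b/, /θ/ cannot be parsed into a legal (C)V syllable (no codas are permitted; onsets are limited to one consonant).
Inserting the epenthetic vowel yields /ð/ → /ðə/, /f/ → /fə/, /ʒ/ → /ʒə/, /b/ → /bə/, /θ/ → /θə/.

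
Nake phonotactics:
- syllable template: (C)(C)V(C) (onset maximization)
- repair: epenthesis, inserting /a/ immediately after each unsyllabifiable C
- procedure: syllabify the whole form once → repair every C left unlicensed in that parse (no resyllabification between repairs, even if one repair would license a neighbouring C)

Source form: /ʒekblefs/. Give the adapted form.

Syllabifying with onset maximization leaves /s/ stranded (at most one coda consonant is licensed; onsets may contain at most 2 consonants).
Each unlicensed consonant becomes the onset of a new syllable: /s/ → /sa/.

ʒekblefsa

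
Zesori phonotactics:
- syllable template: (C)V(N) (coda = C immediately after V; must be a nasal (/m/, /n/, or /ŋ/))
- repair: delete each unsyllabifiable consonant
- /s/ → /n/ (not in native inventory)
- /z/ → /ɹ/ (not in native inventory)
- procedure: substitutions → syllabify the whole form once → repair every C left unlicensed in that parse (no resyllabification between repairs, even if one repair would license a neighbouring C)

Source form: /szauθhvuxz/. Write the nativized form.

Substitution: /s/ → /n/, /z/ → /ɹ/, giving /nɹauθhvuxɹ/.
Syllabifying with onset maximization leaves /n/, /θ/, /h/, /x/, /ɹ/ stranded (only a nasal (/m/, /n/, or /ŋ/) is licensed in coda position; onsets are limited to one consonant).
Deleting the stranded consonants removes /n/, /θ/, /h/, /x/, /ɹ/.

ɹauvu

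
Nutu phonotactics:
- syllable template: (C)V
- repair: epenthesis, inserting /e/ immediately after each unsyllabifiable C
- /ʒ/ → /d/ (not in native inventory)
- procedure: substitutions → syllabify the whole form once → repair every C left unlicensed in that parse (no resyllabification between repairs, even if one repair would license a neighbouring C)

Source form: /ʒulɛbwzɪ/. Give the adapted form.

Substitution: /ʒ/ → /d/, giving /dulɛbwzɪ/.
The consonants /b/, /w/ cannot be parsed into a legal (C)V syllable (no codas are permitted; onsets are limited to one consonant).
Each unlicensed consonant becomes the onset of a new syllable: /b/ → /be/, /w/ → /we/.

dulɛbewezɪ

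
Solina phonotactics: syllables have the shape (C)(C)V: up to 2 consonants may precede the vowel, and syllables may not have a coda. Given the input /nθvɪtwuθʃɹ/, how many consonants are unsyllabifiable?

4

Syllabifying with onset maximization leaves /n/, /θ/, /ʃ/, /ɹ/ stranded (no codas are permitted; onsets may contain at most 2 consonants).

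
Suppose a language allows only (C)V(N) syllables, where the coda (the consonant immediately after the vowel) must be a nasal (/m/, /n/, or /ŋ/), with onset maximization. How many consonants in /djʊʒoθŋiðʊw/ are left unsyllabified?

3

The consonants /d/, /θ/, /w/ cannot be parsed into a legal (C)V(N) syllable (only a nasal (/m/, /n/, or /ŋ/) is licensed in coda position; onsets are limited to one consonant).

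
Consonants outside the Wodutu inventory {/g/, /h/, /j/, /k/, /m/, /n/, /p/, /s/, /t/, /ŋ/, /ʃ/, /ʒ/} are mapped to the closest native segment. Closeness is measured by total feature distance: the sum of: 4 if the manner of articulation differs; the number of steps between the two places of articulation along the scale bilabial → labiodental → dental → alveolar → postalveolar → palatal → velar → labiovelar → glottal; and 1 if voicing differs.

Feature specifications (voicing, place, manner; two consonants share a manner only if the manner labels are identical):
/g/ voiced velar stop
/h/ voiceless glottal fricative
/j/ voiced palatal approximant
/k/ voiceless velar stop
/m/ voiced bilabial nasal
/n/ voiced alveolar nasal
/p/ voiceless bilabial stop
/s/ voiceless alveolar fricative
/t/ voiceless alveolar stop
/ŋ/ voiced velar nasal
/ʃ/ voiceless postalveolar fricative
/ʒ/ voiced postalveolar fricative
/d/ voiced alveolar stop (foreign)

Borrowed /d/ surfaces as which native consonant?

t

/t/ is closest: same manner (stop), place distance 0 (alveolar→alveolar), voicing differs (+1); total 1. Next closest is /g/ at distance 3.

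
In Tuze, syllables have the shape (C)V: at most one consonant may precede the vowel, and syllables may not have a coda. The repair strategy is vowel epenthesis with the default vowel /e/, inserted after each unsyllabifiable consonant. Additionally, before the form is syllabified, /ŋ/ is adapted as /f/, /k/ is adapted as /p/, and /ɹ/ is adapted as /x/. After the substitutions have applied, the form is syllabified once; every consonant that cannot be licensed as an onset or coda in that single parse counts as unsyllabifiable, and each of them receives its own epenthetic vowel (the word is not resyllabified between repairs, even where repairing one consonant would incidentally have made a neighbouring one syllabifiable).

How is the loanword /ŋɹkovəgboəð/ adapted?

Substitution: /ŋ/ → /f/, /ɹ/ → /x/, /k/ → /p/, giving /fxpovəgboəð/.
Under (C)V, the unsyllabifiable consonants are /f/, /x/, /g/, /ð/ (no codas are permitted; onsets are limited to one consonant).
Epenthesis after each stranded consonant: /f/ → /fe/, /x/ → /xe/, /g/ → /ge/, /ð/ → /ðe/.

fexepovəgeboəðe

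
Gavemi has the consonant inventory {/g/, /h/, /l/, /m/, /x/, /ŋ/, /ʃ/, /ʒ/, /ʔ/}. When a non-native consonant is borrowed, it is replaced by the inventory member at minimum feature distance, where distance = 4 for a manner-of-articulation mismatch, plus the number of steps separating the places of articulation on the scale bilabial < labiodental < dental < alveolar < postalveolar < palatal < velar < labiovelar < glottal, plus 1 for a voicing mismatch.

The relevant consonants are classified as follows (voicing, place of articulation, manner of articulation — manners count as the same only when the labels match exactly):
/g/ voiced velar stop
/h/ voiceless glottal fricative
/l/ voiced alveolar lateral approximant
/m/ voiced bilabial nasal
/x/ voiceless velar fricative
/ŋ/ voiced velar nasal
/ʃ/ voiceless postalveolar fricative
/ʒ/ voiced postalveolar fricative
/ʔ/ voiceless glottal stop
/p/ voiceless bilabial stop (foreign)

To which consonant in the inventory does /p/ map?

m

/m/ is closest: manner differs (stop→nasal, +4), place distance 0 (bilabial→bilabial), voicing differs (+1); total 5. Next closest is /g/ at distance 7.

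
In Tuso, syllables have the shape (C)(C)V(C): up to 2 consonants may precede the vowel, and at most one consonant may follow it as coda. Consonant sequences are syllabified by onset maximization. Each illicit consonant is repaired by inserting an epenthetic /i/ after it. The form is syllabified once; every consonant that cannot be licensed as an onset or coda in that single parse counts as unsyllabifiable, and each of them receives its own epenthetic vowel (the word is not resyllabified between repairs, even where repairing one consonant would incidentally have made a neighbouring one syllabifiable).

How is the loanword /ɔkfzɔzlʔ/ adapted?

ɔkfzɔzliʔi

Syllabifying with onset maximization leaves /l/, /ʔ/ stranded (at most one coda consonant is licensed; onsets may contain at most 2 consonants).
Inserting the epenthetic vowel yields /l/ → /li/, /ʔ/ → /ʔi/.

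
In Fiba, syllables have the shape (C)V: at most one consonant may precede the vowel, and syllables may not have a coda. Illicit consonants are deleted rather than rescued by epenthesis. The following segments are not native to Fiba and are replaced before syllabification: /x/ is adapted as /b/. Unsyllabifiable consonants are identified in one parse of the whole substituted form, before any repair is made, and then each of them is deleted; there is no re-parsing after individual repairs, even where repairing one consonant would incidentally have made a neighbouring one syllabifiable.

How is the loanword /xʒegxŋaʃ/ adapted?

Substitution: /x/ → /b/, giving /bʒegbŋaʃ/.
The consonants /b/, /g/, /b/, /ʃ/ cannot be parsed into a legal (C)V syllable (no codas are permitted; onsets are limited to one consonant).
Deletion applies to /b/, /g/, /b/, /ʃ/.

ʒeŋa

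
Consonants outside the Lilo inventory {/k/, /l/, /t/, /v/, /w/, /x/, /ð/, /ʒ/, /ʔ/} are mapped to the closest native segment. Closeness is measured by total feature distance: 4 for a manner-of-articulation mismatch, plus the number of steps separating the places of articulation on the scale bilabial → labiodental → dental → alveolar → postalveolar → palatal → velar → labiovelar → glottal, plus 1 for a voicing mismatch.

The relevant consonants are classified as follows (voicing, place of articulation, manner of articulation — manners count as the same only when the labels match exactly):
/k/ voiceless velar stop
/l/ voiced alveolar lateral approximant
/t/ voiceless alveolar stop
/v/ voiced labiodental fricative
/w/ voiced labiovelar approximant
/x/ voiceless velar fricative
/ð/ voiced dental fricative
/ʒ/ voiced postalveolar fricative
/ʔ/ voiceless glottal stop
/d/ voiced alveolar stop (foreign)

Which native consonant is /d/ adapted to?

t

/t/ is closest: same manner (stop), place distance 0 (alveolar→alveolar), voicing differs (+1); total 1. Next closest is /k/ at distance 4.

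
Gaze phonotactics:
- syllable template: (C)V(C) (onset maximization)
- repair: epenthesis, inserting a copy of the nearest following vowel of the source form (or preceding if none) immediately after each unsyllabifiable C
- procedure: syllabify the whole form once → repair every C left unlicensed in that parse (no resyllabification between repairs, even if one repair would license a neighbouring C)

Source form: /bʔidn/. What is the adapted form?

The consonants /b/, /n/ cannot be parsed into a legal (C)V(C) syllable (at most one coda consonant is licensed; onsets are limited to one consonant).
Epenthesis after each stranded consonant: /b/ → /bi/, /n/ → /ni/.

biʔidni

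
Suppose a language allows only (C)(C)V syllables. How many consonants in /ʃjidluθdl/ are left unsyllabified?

The consonants /θ/, /d/, /l/ cannot be parsed into a legal (C)(C)V syllable (no codas are permitted; onsets may contain at most 2 consonants).

3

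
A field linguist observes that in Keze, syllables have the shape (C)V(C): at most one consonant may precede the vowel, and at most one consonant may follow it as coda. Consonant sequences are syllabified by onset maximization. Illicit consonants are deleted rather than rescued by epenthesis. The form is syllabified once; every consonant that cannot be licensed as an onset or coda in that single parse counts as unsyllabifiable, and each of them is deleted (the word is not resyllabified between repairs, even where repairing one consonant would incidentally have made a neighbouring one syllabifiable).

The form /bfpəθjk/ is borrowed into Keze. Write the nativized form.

Under (C)V(C), the unsyllabifiable consonants are /b/, /f/, /j/, /k/ (at most one coda consonant is licensed; onsets are limited to one consonant).
Each unlicensed consonant is deleted: /b/, /f/, /j/, /k/.

pəθ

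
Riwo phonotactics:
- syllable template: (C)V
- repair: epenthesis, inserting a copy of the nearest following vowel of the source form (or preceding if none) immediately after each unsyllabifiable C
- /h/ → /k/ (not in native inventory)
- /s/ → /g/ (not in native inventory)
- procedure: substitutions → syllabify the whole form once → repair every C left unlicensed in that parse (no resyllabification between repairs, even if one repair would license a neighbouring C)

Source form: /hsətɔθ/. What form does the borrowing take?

kəgətɔθɔ

Substitution: /h/ → /k/, /s/ → /g/, giving /kgətɔθ/.
Under (C)V, the unsyllabifiable consonants are /k/, /θ/ (no codas are permitted; onsets are limited to one consonant).
Epenthesis after each stranded consonant: /k/ → /kə/, /θ/ → /θɔ/.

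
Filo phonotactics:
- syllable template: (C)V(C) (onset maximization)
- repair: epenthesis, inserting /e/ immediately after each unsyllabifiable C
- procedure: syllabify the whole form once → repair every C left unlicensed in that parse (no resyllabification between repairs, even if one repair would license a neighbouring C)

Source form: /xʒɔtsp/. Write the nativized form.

xeʒɔtsepe

Under (C)V(C), the unsyllabifiable consonants are /x/, /s/, /p/ (at most one coda consonant is licensed; onsets are limited to one consonant).
Inserting the epenthetic vowel yields /x/ → /xe/, /s/ → /se/, /p/ → /pe/.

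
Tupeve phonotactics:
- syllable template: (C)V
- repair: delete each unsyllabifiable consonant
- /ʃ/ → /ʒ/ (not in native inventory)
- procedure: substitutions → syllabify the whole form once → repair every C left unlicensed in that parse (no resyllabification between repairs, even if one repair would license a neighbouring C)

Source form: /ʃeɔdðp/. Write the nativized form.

Substitution: /ʃ/ → /ʒ/, giving /ʒeɔdðp/.
Syllabifying with onset maximization leaves /d/, /ð/, /p/ stranded (no codas are permitted; onsets are limited to one consonant).
Deletion applies to /d/, /ð/, /p/.

ʒeɔ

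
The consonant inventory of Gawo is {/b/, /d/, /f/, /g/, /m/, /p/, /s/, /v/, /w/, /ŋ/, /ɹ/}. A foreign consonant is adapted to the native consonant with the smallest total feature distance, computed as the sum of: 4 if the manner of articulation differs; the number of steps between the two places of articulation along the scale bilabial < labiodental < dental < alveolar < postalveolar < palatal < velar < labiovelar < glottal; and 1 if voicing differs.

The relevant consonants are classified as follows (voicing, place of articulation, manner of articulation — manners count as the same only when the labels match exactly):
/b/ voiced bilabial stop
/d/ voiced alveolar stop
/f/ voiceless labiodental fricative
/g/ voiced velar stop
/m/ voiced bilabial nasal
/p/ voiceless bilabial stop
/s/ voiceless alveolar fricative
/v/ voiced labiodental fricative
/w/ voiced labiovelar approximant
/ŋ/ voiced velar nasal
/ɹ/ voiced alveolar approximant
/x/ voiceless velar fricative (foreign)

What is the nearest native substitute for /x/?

/s/ is closest: same manner (fricative), place distance 3 (velar→alveolar), same voicing; total 3. Next closest is /f/ at distance 5.

s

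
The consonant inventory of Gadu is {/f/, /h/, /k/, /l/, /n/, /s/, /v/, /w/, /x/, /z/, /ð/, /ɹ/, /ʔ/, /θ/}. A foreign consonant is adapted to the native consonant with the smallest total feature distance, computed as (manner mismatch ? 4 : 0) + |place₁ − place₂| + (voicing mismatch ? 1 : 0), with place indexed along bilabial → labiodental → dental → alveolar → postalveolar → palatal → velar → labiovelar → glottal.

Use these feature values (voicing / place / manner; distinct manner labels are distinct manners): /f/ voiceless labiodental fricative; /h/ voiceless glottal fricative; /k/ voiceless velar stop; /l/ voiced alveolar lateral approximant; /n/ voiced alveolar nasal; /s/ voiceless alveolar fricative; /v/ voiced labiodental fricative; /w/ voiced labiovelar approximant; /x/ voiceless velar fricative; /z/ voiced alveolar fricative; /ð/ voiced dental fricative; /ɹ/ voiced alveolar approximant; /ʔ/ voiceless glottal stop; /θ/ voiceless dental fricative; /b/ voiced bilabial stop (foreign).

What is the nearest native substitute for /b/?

v

/v/ is closest: manner differs (stop→fricative, +4), place distance 1 (bilabial→labiodental), same voicing; total 5. Next closest is /f/ at distance 6.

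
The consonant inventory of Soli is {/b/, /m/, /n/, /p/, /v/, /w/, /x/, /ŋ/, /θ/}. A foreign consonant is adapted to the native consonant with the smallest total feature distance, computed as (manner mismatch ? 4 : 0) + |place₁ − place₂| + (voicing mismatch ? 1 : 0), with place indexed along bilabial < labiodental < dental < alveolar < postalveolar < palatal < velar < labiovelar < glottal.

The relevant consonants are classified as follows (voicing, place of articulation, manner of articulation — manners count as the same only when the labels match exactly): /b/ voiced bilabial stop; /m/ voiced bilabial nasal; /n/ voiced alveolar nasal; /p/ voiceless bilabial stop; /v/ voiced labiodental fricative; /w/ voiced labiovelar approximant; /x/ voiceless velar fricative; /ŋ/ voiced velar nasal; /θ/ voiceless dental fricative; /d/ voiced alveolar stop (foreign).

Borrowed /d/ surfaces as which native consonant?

b

/b/ is closest: same manner (stop), place distance 3 (alveolar→bilabial), same voicing; total 3. Next closest is /n/ at distance 4.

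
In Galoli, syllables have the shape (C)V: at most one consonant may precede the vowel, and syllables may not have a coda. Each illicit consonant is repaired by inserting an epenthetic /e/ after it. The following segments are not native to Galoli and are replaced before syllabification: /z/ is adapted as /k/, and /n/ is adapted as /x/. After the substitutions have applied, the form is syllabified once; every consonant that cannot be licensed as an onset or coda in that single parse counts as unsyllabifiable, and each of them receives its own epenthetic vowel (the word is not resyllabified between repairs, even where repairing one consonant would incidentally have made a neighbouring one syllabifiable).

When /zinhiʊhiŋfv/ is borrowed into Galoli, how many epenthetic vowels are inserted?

4

After substitution the input is /kixhiʊhiŋfv/.
The unsyllabifiable consonants are /x/, /ŋ/, /f/, /v/; each receives one epenthetic vowel.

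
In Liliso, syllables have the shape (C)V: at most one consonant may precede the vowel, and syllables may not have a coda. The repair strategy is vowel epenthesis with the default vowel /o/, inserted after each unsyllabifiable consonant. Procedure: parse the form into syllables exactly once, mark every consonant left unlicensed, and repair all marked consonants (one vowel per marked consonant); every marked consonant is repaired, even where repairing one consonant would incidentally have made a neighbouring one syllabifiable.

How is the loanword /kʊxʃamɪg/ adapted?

Under (C)V, the unsyllabifiable consonants are /x/, /g/ (no codas are permitted; onsets are limited to one consonant).
Epenthesis after each stranded consonant: /x/ → /xo/, /g/ → /go/.

kʊxoʃamɪgo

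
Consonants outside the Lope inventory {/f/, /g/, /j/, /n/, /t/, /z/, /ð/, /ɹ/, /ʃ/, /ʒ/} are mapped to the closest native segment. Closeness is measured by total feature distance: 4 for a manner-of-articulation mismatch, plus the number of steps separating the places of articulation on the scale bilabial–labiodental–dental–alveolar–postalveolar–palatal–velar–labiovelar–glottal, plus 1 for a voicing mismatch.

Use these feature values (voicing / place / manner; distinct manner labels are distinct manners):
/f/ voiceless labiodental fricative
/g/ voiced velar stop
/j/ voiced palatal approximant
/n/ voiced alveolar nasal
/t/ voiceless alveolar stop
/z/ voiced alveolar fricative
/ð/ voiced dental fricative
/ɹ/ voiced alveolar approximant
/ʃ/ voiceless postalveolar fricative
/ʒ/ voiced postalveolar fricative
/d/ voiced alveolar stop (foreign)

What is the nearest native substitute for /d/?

/t/ is closest: same manner (stop), place distance 0 (alveolar→alveolar), voicing differs (+1); total 1. Next closest is /g/ at distance 3.

t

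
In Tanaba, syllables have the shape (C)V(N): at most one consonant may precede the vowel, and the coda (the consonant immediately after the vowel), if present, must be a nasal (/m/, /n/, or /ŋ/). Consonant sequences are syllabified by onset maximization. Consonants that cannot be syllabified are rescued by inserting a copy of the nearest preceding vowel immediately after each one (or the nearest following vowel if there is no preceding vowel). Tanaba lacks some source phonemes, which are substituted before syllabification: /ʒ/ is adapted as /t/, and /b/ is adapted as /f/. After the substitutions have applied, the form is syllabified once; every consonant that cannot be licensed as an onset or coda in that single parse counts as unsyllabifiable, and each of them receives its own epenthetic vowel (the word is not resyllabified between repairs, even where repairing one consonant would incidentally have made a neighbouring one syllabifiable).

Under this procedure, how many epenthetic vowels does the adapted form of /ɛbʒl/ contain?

3

After substitution the input is /ɛftl/.
The unsyllabifiable consonants are /f/, /t/, /l/; each receives one epenthetic vowel.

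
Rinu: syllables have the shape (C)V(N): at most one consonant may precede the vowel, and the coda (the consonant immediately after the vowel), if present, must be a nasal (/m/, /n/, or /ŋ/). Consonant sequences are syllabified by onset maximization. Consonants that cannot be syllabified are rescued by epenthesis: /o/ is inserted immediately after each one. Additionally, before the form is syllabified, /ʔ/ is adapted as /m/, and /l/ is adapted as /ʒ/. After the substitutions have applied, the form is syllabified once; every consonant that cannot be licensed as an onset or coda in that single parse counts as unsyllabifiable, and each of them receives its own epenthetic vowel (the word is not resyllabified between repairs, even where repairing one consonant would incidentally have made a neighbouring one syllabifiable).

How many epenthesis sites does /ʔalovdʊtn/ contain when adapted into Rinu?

3

After substitution the input is /maʒovdʊtn/.
The unsyllabifiable consonants are /v/, /t/, /n/; each receives one epenthetic vowel.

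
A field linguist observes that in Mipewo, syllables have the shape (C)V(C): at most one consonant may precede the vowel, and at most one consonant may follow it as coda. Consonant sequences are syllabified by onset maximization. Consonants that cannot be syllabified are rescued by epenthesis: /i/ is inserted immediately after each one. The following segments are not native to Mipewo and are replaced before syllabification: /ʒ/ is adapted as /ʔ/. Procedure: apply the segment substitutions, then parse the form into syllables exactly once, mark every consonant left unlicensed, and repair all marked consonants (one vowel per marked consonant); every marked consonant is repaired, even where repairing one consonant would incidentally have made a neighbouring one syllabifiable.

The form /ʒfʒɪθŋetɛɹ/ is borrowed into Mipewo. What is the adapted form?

Substitution: /ʒ/ → /ʔ/, giving /ʔfʔɪθŋetɛɹ/.
Syllabifying with onset maximization leaves /ʔ/, /f/ stranded (at most one coda consonant is licensed; onsets are limited to one consonant).
Inserting the epenthetic vowel yields /ʔ/ → /ʔi/, /f/ → /fi/.

ʔifiʔɪθŋetɛɹ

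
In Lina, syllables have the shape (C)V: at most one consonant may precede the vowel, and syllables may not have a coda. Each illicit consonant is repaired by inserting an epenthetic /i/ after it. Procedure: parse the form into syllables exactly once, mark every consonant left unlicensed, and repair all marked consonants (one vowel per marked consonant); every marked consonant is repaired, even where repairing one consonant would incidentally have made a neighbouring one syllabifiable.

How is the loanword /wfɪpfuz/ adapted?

Syllabifying with onset maximization leaves /w/, /p/, /z/ stranded (no codas are permitted; onsets are limited to one consonant).
Each unlicensed consonant becomes the onset of a new syllable: /w/ → /wi/, /p/ → /pi/, /z/ → /zi/.

wifɪpifuzi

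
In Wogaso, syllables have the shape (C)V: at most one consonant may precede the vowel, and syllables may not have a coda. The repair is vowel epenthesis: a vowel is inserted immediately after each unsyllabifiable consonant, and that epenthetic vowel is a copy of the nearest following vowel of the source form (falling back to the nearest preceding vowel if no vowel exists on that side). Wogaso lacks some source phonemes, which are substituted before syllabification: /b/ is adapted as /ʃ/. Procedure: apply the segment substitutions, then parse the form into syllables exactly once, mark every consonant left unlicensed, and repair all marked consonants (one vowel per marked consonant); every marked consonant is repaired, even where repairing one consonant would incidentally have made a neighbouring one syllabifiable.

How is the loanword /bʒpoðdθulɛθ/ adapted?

Substitution: /b/ → /ʃ/, giving /ʃʒpoðdθulɛθ/.
Syllabifying with onset maximization leaves /ʃ/, /ʒ/, /ð/, /d/, /θ/ stranded (no codas are permitted; onsets are limited to one consonant).
Epenthesis after each stranded consonant: /ʃ/ → /ʃo/, /ʒ/ → /ʒo/, /ð/ → /ðu/, /d/ → /du/, /θ/ → /θɛ/.

ʃoʒopoðuduθulɛθɛ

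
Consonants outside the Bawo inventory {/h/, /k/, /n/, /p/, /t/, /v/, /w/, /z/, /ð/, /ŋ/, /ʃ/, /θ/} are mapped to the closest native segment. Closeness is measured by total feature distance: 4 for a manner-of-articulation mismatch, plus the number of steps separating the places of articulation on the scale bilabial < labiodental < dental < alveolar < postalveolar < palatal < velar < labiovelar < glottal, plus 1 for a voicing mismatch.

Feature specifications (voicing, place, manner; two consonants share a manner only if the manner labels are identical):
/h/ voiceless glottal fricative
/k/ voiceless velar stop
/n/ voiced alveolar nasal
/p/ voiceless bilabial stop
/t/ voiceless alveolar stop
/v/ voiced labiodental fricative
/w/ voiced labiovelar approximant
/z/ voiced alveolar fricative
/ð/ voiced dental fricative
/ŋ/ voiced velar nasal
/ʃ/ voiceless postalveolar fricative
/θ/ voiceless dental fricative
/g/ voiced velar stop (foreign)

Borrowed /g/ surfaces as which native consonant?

k

/k/ is closest: same manner (stop), place distance 0 (velar→velar), voicing differs (+1); total 1. Next closest is /t/ at distance 4.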